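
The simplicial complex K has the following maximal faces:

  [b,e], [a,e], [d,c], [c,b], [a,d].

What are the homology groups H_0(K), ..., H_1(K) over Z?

H_0 = Z,  H_1 = Z.

We work with the vertex ordering a < b < c < d < e. The simplices of K, each written with vertices in increasing order, are:

  0-simplices (5): a, b, c, d, e
  1-simplices (5): ad, ae, bc, be, cd

Hence C_0 ≅ Z^5, C_1 ≅ Z^5.

∂_1: C_1 → C_0 is given by ∂[p,q] = [q] − [p]. For instance
  ∂cd = d − c.
As a 5×5 matrix over Z this has rank 4, with invariant factors (1,1,1,1).

Now H_k = ker ∂_k / im ∂_{k+1}, so:

  H_0: rank C_0 − rank ∂_1 = 5 − 4 = 1, and the invariant factors of ∂_1 are all 1, so H_0 = Z.
  H_1: rank ker ∂_1 − rank ∂_2 = (5 − 4) − 0 = 1, and there is no ∂_2, so H_1 = Z.

(K is a triangulation of the circle S^1.)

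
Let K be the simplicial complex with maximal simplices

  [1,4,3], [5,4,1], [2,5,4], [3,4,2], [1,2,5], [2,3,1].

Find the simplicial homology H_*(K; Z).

H_0 = Z,  H_1 = 0,  H_2 = Z.

Take the total order 1 < 2 < 3 < 4 < 5 on the vertex set. Then K (dimension 2) consists of the simplices:

  0-simplices (5): [1], [2], [3], [4], [5]
  1-simplices (9): [1,2], [1,3], [1,4], [1,5], [2,3], [2,4], [2,5], [3,4], [4,5]
  2-simplices (6): [1,2,3], [1,2,5], [1,3,4], [1,4,5], [2,3,4], [2,4,5]

giving chain groups C_0 ≅ Z^5, C_1 ≅ Z^9, C_2 ≅ Z^6.

Boundary ∂_1: C_1 → C_0 maps an edge to its endpoints' difference, ∂[p,q] = q − p.
The resulting 5×9 matrix has rank 4, and its Smith normal form has invariant factors (1,1,1,1).

∂_2: C_2 → C_1 sends each 2-simplex [p,q,r] to [q,r] − [p,r] + [p,q]. For instance
  ∂[1,3,4] = [3,4] − [1,4] + [1,3],
  ∂[1,2,5] = [2,5] − [1,5] + [1,2].
As a 9×6 matrix over Z this has rank 5, with invariant factors (1,1,1,1,1).

Now H_k = ker ∂_k / im ∂_{k+1}, so:

  H_0: rank C_0 − rank ∂_1 = 5 − 4 = 1, and the invariant factors of ∂_1 are all 1, so H_0 = Z.
  H_1: rank ker ∂_1 − rank ∂_2 = (9 − 4) − 5 = 0, and the invariant factors of ∂_2 are all 1, so H_1 = 0.
  H_2: rank ker ∂_2 − rank ∂_3 = (6 − 5) − 0 = 1, and there is no ∂_3, so H_2 = Z.

As a check, the Euler characteristic is 5 − 9 + 6 = 2, which agrees with 1 − 0 + 1 = 2.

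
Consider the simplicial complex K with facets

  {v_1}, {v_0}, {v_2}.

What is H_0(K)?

H_0 = Z^3.

Order the vertices as v_0 < v_1 < v_2. Listing each simplex with vertices in this order, K has dimension 0 with simplices:

  0-simplices (3): [v_0], [v_1], [v_2]

Hence C_0 ≅ Z^3.

Now H_k = ker ∂_k / im ∂_{k+1}, so:

  H_0: rank C_0 − rank ∂_1 = 3 − 0 = 3, and there is no ∂_1, so H_0 = Z^3.

(K is a triangulation of a set of 3 points.)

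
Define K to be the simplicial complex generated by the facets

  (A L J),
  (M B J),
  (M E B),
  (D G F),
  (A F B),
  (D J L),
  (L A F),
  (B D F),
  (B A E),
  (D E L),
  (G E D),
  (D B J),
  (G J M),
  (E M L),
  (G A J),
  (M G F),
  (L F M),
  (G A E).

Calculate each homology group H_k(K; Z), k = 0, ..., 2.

We work with the vertex ordering A < B < D < E < F < G < J < L < M. The simplices of K, each written with vertices in increasing order, are:

  0-simplices (9): A, B, D, E, F, G, J, L, M
  1-simplices (27): AB, AE, AF, AG, AJ, AL, BD, BE, BF, BJ, BM, DE, DF, DG, DJ, DL, EG, EL, EM, FG, FL, FM, GJ, GM, JL, JM, LM
  2-simplices (18): ABE, ABF, AEG, AFL, AGJ, AJL, BDF, BDJ, BEM, BJM, DEG, DEL, DFG, DJL, ELM, FGM, FLM, GJM

Hence C_0 ≅ Z^9, C_1 ≅ Z^27, C_2 ≅ Z^18.

∂_1: C_1 → C_0 sends each edge [p,q] (with p < q) to q − p. For instance
  ∂DG = G − D.
The 9×27 boundary matrix has rank 8 and Smith normal form diag(1,1,1,1,1,1,1,1).

∂_2: C_2 → C_1 sends each 2-simplex [p,q,r] to [q,r] − [p,r] + [p,q]. For instance
  ∂AJL = JL − AL + AJ,
  ∂AFL = FL − AL + AF.
This gives a 27×18 integer matrix of rank 17; reducing to Smith normal form yields diagonal entries (1,1,1,1,1,1,1,1,1,1,1,1,1,1,1,1,1).

From H_k ≅ ker(∂_k) / im(∂_{k+1}) we obtain:

  H_0: rank C_0 − rank ∂_1 = 9 − 8 = 1, and the invariant factors of ∂_1 are all 1, so H_0 ≅ Z.
  H_1: rank ker ∂_1 − rank ∂_2 = (27 − 8) − 17 = 2, and the invariant factors of ∂_2 are all 1, so H_1 ≅ Z^2.
  H_2: rank ker ∂_2 − rank ∂_3 = (18 − 17) − 0 = 1, and there is no ∂_3, so H_2 ≅ Z.

H_0 ≅ Z,  H_1 ≅ Z^2,  H_2 ≅ Z.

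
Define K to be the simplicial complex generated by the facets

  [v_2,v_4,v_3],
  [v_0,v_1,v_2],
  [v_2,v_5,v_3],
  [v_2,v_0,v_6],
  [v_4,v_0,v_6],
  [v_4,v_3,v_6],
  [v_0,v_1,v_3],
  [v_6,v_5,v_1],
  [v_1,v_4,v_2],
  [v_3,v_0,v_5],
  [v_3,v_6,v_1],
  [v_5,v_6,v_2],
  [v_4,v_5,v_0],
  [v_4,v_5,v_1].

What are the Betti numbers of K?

Take the total order v_0 < v_1 < v_2 < v_3 < v_4 < v_5 < v_6 on the vertex set. Then K (dimension 2) consists of the simplices:

  0-simplices (7): [v_0], [v_1], [v_2], [v_3], [v_4], [v_5], [v_6]
  1-simplices (21): (21 of them)
  2-simplices (14): (14 of them)

so the chain groups are C_0 ≅ Z^7, C_1 ≅ Z^21, C_2 ≅ Z^14.

The boundary map ∂_1: C_1 → C_0 sends each edge [p,q] (with p < q) to q − p.
The resulting 7×21 matrix has rank 6, and its Smith normal form has invariant factors (1,1,1,1,1,1).

∂_2: C_2 → C_1 acts by ∂[p,q,r] = [q,r] − [p,r] + [p,q]. For instance
  ∂[v_1,v_4,v_5] = [v_4,v_5] − [v_1,v_5] + [v_1,v_4],
  ∂[v_1,v_3,v_6] = [v_3,v_6] − [v_1,v_6] + [v_1,v_3].
This gives a 21×14 integer matrix of rank 13; reducing to Smith normal form yields diagonal entries (1,1,1,1,1,1,1,1,1,1,1,1,1).

Now H_k = ker ∂_k / im ∂_{k+1}, so:

  H_0: rank C_0 − rank ∂_1 = 7 − 6 = 1, and the invariant factors of ∂_1 are all 1, so H_0 = Z.
  H_1: rank ker ∂_1 − rank ∂_2 = (21 − 6) − 13 = 2, and the invariant factors of ∂_2 are all 1, so H_1 = Z^2.
  H_2: rank ker ∂_2 − rank ∂_3 = (14 − 13) − 0 = 1, and there is no ∂_3, so H_2 = Z.

Hence the Betti numbers are b_0 = 1, b_1 = 2, b_2 = 1.

b_0 = 1, b_1 = 2, b_2 = 1.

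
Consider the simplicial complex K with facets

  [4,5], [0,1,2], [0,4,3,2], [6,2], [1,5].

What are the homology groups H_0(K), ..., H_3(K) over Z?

Fix the vertex order 0 < 1 < 2 < 3 < 4 < 5 < 6 and write every simplex with vertices in increasing order. Then dim K = 3 and the simplices of K are:

  0-simplices (7): [0], [1], [2], [3], [4], [5], [6]
  1-simplices (11): [0,1], [0,2], [0,3], [0,4], [1,2], [1,5], [2,3], [2,4], [2,6], [3,4], [4,5]
  2-simplices (5): [0,1,2], [0,2,3], [0,2,4], [0,3,4], [2,3,4]
  3-simplices (1): [0,2,3,4]

Hence C_0 ≅ Z^7, C_1 ≅ Z^11, C_2 ≅ Z^5, C_3 ≅ Z^1.

∂_1: C_1 → C_0 maps an edge to its endpoints' difference, ∂[p,q] = q − p.
As a 7×11 matrix over Z this has rank 6, with invariant factors (1,1,1,1,1,1).

The boundary map ∂_2: C_2 → C_1 acts by ∂[p,q,r] = [q,r] − [p,r] + [p,q]. For instance
  ∂[0,1,2] = [1,2] − [0,2] + [0,1],
  ∂[0,2,4] = [2,4] − [0,4] + [0,2].
The resulting 11×5 matrix has rank 4, and its Smith normal form has invariant factors (1,1,1,1).

Boundary ∂_3: C_3 → C_2 sends each 3-simplex σ to the alternating sum Σ_i (−1)^i (σ with its i-th vertex removed). For instance
  ∂[0,2,3,4] = [2,3,4] − [0,3,4] + [0,2,4] − [0,2,3].
The 5×1 boundary matrix has rank 1 and Smith normal form diag(1).

From H_k ≅ ker(∂_k) / im(∂_{k+1}) we obtain:

  H_0: rank C_0 − rank ∂_1 = 7 − 6 = 1, and the invariant factors of ∂_1 are all 1, so H_0 = Z.
  H_1: rank ker ∂_1 − rank ∂_2 = (11 − 6) − 4 = 1, and the invariant factors of ∂_2 are all 1, so H_1 = Z.
  H_2: rank ker ∂_2 − rank ∂_3 = (5 − 4) − 1 = 0, and the invariant factors of ∂_3 are all 1, so H_2 = 0.
  H_3: rank ker ∂_3 − rank ∂_4 = (1 − 1) − 0 = 0, and there is no ∂_4, so H_3 = 0.

As a check, the Euler characteristic is 7 − 11 + 5 − 1 = 0, which agrees with 1 − 1 + 0 − 0 = 0.

H_0 ≅ Z,  H_1 ≅ Z,  H_2 = 0,  H_3 = 0.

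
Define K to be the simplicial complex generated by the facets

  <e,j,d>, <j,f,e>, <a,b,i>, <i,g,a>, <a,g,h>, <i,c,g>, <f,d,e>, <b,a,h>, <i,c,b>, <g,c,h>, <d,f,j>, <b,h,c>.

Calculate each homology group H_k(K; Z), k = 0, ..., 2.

We work with the vertex ordering a < b < c < d < e < f < g < h < i < j. The simplices of K, each written with vertices in increasing order, are:

  0-simplices (10): a, b, c, d, e, f, g, h, i, j
  1-simplices (18): ab, ag, ah, ai, bc, bh, bi, cg, ch, ci, de, df, dj, ef, ej, fj, gh, gi
  2-simplices (12): abh, abi, agh, agi, bch, bci, cgh, cgi, def, dej, dfj, efj

Hence C_0 ≅ Z^10, C_1 ≅ Z^18, C_2 ≅ Z^12.

∂_1: C_1 → C_0 is given by ∂[p,q] = [q] − [p]. For instance
  ∂ah = h − a.
The 10×18 boundary matrix has rank 8 and Smith normal form diag(1,1,1,1,1,1,1,1).

∂_2: C_2 → C_1 sends each 2-simplex [p,q,r] to [q,r] − [p,r] + [p,q]. For instance
  ∂cgh = gh − ch + cg,
  ∂bci = ci − bi + bc.
The 18×12 boundary matrix has rank 10 and Smith normal form diag(1,1,1,1,1,1,1,1,1,1).

Now H_k = ker ∂_k / im ∂_{k+1}, so:

  H_0: rank C_0 − rank ∂_1 = 10 − 8 = 2, and the invariant factors of ∂_1 are all 1, so H_0 ≅ Z^2.
  H_1: rank ker ∂_1 − rank ∂_2 = (18 − 8) − 10 = 0, and the invariant factors of ∂_2 are all 1, so H_1 ≅ 0.
  H_2: rank ker ∂_2 − rank ∂_3 = (12 − 10) − 0 = 2, and there is no ∂_3, so H_2 ≅ Z^2.

As a check, the Euler characteristic is 10 − 18 + 12 = 4, which agrees with 2 − 0 + 2 = 4.

H_0 ≅ Z^2,  H_1 = 0,  H_2 ≅ Z^2.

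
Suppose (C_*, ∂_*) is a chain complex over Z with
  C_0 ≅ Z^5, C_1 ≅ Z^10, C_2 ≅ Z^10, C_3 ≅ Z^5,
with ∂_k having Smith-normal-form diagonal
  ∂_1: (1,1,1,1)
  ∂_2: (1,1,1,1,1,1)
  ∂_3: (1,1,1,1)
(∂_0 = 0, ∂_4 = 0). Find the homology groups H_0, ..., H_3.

H_0 ≅ Z,  H_1 = 0,  H_2 = 0,  H_3 ≅ Z.

H_0: b_0 = 5 − 0 − 4 = 1; torsion from ∂_1 factors > 1: none. So H_0 ≅ Z.
H_1: b_1 = 10 − 4 − 6 = 0; torsion from ∂_2 factors > 1: none. So H_1 ≅ 0.
H_2: b_2 = 10 − 6 − 4 = 0; torsion from ∂_3 factors > 1: none. So H_2 ≅ 0.
H_3: b_3 = 5 − 4 − 0 = 1; torsion from ∂_4 factors > 1: none. So H_3 ≅ Z.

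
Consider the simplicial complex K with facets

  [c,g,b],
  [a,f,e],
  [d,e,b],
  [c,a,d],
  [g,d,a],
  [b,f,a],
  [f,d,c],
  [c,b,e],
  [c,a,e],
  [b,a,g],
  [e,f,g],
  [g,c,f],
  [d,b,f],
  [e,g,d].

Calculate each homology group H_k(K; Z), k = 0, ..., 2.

Fix the vertex order a < b < c < d < e < f < g and write every simplex with vertices in increasing order. Then dim K = 2 and the simplices of K are:

  0-simplices (7): a, b, c, d, e, f, g
  1-simplices (21): ab, ac, ad, ae, af, ag, bc, bd, be, bf, bg, cd, ce, cf, cg, de, df, dg, ef, eg, fg
  2-simplices (14): abf, abg, acd, ace, adg, aef, bce, bcg, bde, bdf, cdf, cfg, deg, efg

giving chain groups C_0 ≅ Z^7, C_1 ≅ Z^21, C_2 ≅ Z^14.

The boundary map ∂_1: C_1 → C_0 maps an edge to its endpoints' difference, ∂[p,q] = q − p.
As a 7×21 matrix over Z this has rank 6, with invariant factors (1,1,1,1,1,1).

∂_2: C_2 → C_1 acts by ∂[p,q,r] = [q,r] − [p,r] + [p,q]. For instance
  ∂aef = ef − af + ae,
  ∂bde = de − be + bd.
The 21×14 boundary matrix has rank 13 and Smith normal form diag(1,1,1,1,1,1,1,1,1,1,1,1,1).

Reading off H_k = ker ∂_k / im ∂_{k+1}:

  H_0: rank C_0 − rank ∂_1 = 7 − 6 = 1, and the invariant factors of ∂_1 are all 1, so H_0 = Z.
  H_1: rank ker ∂_1 − rank ∂_2 = (21 − 6) − 13 = 2, and the invariant factors of ∂_2 are all 1, so H_1 = Z^2.
  H_2: rank ker ∂_2 − rank ∂_3 = (14 − 13) − 0 = 1, and there is no ∂_3, so H_2 = Z.

As a check, the Euler characteristic is 7 − 21 + 14 = 0, which agrees with 1 − 2 + 1 = 0.

H_0 = Z,  H_1 = Z^2,  H_2 = Z.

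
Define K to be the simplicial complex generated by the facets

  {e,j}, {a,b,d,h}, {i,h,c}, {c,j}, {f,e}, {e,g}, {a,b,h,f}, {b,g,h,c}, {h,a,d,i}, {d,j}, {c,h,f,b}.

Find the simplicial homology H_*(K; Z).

H_0 = Z,  H_1 = Z^3,  H_2 = 0,  H_3 = 0.

Order the vertices as a < b < c < d < e < f < g < h < i < j. Listing each simplex with vertices in this order, K has dimension 3 with simplices:

  0-simplices (10): a, b, c, d, e, f, g, h, i, j
  1-simplices (24): ab, ad, af, ah, ai, bc, bd, bf, bg, bh, cf, cg, ch, ci, cj, dh, di, dj, ef, eg, ej, fh, gh, hi
  2-simplices (17): abd, abf, abh, adh, adi, afh, ahi, bcf, bcg, bch, bdh, bfh, bgh, cfh, cgh, chi, dhi
  3-simplices (5): abdh, abfh, adhi, bcfh, bcgh

so the chain groups are C_0 ≅ Z^10, C_1 ≅ Z^24, C_2 ≅ Z^17, C_3 ≅ Z^5.

∂_1: C_1 → C_0 sends each edge [p,q] (with p < q) to q − p.
As a 10×24 matrix over Z this has rank 9, with invariant factors (1,1,1,1,1,1,1,1,1).

∂_2: C_2 → C_1 maps a triangle to the signed sum of its edges. For instance
  ∂afh = fh − ah + af,
  ∂abh = bh − ah + ab.
This gives a 24×17 integer matrix of rank 12; reducing to Smith normal form yields diagonal entries (1,1,1,1,1,1,1,1,1,1,1,1).

The boundary map ∂_3: C_3 → C_2 sends each 3-simplex σ to the alternating sum Σ_i (−1)^i (σ with its i-th vertex removed). For instance
  ∂abdh = bdh − adh + abh − abd,
  ∂bcgh = cgh − bgh + bch − bcg.
This gives a 17×5 integer matrix of rank 5; reducing to Smith normal form yields diagonal entries (1,1,1,1,1).

Computing H_k = (kernel of ∂_k) / (image of ∂_{k+1}):

  H_0: rank C_0 − rank ∂_1 = 10 − 9 = 1, and the invariant factors of ∂_1 are all 1, so H_0 ≅ Z.
  H_1: rank ker ∂_1 − rank ∂_2 = (24 − 9) − 12 = 3, and the invariant factors of ∂_2 are all 1, so H_1 ≅ Z^3.
  H_2: rank ker ∂_2 − rank ∂_3 = (17 − 12) − 5 = 0, and the invariant factors of ∂_3 are all 1, so H_2 ≅ 0.
  H_3: rank ker ∂_3 − rank ∂_4 = (5 − 5) − 0 = 0, and there is no ∂_4, so H_3 ≅ 0.

As a check, the Euler characteristic is 10 − 24 + 17 − 5 = -2, which agrees with 1 − 3 + 0 − 0 = -2.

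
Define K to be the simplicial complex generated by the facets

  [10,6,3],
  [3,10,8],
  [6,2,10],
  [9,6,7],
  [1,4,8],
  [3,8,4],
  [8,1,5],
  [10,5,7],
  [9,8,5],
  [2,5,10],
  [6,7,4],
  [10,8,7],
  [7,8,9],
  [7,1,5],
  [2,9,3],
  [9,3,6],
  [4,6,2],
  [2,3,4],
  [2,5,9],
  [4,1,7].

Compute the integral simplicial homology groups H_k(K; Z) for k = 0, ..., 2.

Take the total order 1 < 2 < 3 < 4 < 5 < 6 < 7 < 8 < 9 < 10 on the vertex set. Then K (dimension 2) consists of the simplices:

  0-simplices (10): [1], [2], [3], [4], [5], [6], [7], [8], [9], [10]
  1-simplices (30): (30 of them)
  2-simplices (20): (20 of them)

so the chain groups are C_0 ≅ Z^10, C_1 ≅ Z^30, C_2 ≅ Z^20.

Boundary ∂_1: C_1 → C_0 sends each edge [p,q] (with p < q) to q − p. For instance
  ∂[8,9] = [9] − [8].
This gives a 10×30 integer matrix of rank 9; reducing to Smith normal form yields diagonal entries (1,1,1,1,1,1,1,1,1).

The boundary map ∂_2: C_2 → C_1 sends each 2-simplex [p,q,r] to [q,r] − [p,r] + [p,q]. For instance
  ∂[3,6,10] = [6,10] − [3,10] + [3,6],
  ∂[2,5,9] = [5,9] − [2,9] + [2,5].
This gives a 30×20 integer matrix of rank 20; reducing to Smith normal form yields diagonal entries (1,1,1,1,1,1,1,1,1,1,1,1,1,1,1,1,1,1,1,2).

From H_k ≅ ker(∂_k) / im(∂_{k+1}) we obtain:

  H_0: rank C_0 − rank ∂_1 = 10 − 9 = 1, and the invariant factors of ∂_1 are all 1, so H_0 ≅ Z.
  H_1: rank ker ∂_1 − rank ∂_2 = (30 − 9) − 20 = 1, and ∂_2 has invariant factor 2 > 1, so H_1 ≅ Z ⊕ Z/2Z.
  H_2: rank ker ∂_2 − rank ∂_3 = (20 − 20) − 0 = 0, and there is no ∂_3, so H_2 ≅ 0.

(K is a triangulation of the Klein bottle.)

H_0 ≅ Z,  H_1 ≅ Z ⊕ Z/2Z,  H_2 = 0.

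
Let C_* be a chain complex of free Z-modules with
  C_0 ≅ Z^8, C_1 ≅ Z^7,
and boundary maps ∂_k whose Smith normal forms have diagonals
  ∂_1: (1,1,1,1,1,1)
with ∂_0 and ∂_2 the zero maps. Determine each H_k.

H_0 ≅ Z^2,  H_1 ≅ Z.

H_0: b_0 = 8 − 0 − 6 = 2; torsion from ∂_1 factors > 1: none. So H_0 ≅ Z^2.
H_1: b_1 = 7 − 6 − 0 = 1; torsion from ∂_2 factors > 1: none. So H_1 ≅ Z.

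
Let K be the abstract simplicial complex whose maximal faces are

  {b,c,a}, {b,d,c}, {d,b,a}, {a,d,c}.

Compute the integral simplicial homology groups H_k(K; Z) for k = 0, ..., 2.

K has 4 vertices, 6 edges, 4 triangles.
rank ∂_0 = 0, rank ∂_1 = 3 ⇒ b_0 = 4 − 0 − 3 = 1; all invariant factors of ∂_1 are 1 so no torsion. So H_0 = Z.
rank ∂_1 = 3, rank ∂_2 = 3 ⇒ b_1 = 6 − 3 − 3 = 0; all invariant factors of ∂_2 are 1 so no torsion. So H_1 = 0.
rank ∂_2 = 3, rank ∂_3 = 0 ⇒ b_2 = 4 − 3 − 0 = 1. So H_2 = Z.

H_0 = Z,  H_1 = 0,  H_2 = Z.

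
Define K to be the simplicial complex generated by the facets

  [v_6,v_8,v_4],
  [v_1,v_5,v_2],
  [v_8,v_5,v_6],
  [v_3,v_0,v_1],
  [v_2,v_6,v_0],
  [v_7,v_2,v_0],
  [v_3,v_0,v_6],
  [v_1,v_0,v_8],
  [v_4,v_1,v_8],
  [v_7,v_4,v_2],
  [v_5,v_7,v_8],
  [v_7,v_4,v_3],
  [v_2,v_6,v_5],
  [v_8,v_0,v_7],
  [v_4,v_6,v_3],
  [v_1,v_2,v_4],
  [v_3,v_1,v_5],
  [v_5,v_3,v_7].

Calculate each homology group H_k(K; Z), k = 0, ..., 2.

Order the vertices as v_0 < v_1 < v_2 < v_3 < v_4 < v_5 < v_6 < v_7 < v_8. Listing each simplex with vertices in this order, K has dimension 2 with simplices:

  0-simplices (9): [v_0], [v_1], [v_2], [v_3], [v_4], [v_5], [v_6], [v_7], [v_8]
  1-simplices (27): (27 of them)
  2-simplices (18): (18 of them)

so the chain groups are C_0 ≅ Z^9, C_1 ≅ Z^27, C_2 ≅ Z^18.

The boundary map ∂_1: C_1 → C_0 maps an edge to its endpoints' difference, ∂[p,q] = q − p. For instance
  ∂[v_0,v_6] = [v_6] − [v_0].
The 9×27 boundary matrix has rank 8 and Smith normal form diag(1,1,1,1,1,1,1,1).

Boundary ∂_2: C_2 → C_1 maps a triangle to the signed sum of its edges. For instance
  ∂[v_1,v_4,v_8] = [v_4,v_8] − [v_1,v_8] + [v_1,v_4],
  ∂[v_1,v_3,v_5] = [v_3,v_5] − [v_1,v_5] + [v_1,v_3].
The resulting 27×18 matrix has rank 17, and its Smith normal form has invariant factors (1,1,1,1,1,1,1,1,1,1,1,1,1,1,1,1,1).

From H_k ≅ ker(∂_k) / im(∂_{k+1}) we obtain:

  H_0: rank C_0 − rank ∂_1 = 9 − 8 = 1, and the invariant factors of ∂_1 are all 1, so H_0 ≅ Z.
  H_1: rank ker ∂_1 − rank ∂_2 = (27 − 8) − 17 = 2, and the invariant factors of ∂_2 are all 1, so H_1 ≅ Z^2.
  H_2: rank ker ∂_2 − rank ∂_3 = (18 − 17) − 0 = 1, and there is no ∂_3, so H_2 ≅ Z.

As a check, the Euler characteristic is 9 − 27 + 18 = 0, which agrees with 1 − 2 + 1 = 0.

H_0 ≅ Z,  H_1 ≅ Z^2,  H_2 ≅ Z.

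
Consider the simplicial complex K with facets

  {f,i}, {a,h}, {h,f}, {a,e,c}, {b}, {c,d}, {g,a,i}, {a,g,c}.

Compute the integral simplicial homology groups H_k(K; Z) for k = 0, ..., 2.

H_0 ≅ Z^2,  H_1 ≅ Z,  H_2 = 0.

Take the total order a < b < c < d < e < f < g < h < i on the vertex set. Then K (dimension 2) consists of the simplices:

  0-simplices (9): a, b, c, d, e, f, g, h, i
  1-simplices (11): ac, ae, ag, ah, ai, cd, ce, cg, fh, fi, gi
  2-simplices (3): ace, acg, agi

Hence C_0 ≅ Z^9, C_1 ≅ Z^11, C_2 ≅ Z^3.

∂_1: C_1 → C_0 maps an edge to its endpoints' difference, ∂[p,q] = q − p.
As a 9×11 matrix over Z this has rank 7, with invariant factors (1,1,1,1,1,1,1).

∂_2: C_2 → C_1 maps a triangle to the signed sum of its edges. For instance
  ∂ace = ce − ae + ac,
  ∂acg = cg − ag + ac.
As a 11×3 matrix over Z this has rank 3, with invariant factors (1,1,1).

Computing H_k = (kernel of ∂_k) / (image of ∂_{k+1}):

  H_0: rank C_0 − rank ∂_1 = 9 − 7 = 2, and the invariant factors of ∂_1 are all 1, so H_0 = Z^2.
  H_1: rank ker ∂_1 − rank ∂_2 = (11 − 7) − 3 = 1, and the invariant factors of ∂_2 are all 1, so H_1 = Z.
  H_2: rank ker ∂_2 − rank ∂_3 = (3 − 3) − 0 = 0, and there is no ∂_3, so H_2 = 0.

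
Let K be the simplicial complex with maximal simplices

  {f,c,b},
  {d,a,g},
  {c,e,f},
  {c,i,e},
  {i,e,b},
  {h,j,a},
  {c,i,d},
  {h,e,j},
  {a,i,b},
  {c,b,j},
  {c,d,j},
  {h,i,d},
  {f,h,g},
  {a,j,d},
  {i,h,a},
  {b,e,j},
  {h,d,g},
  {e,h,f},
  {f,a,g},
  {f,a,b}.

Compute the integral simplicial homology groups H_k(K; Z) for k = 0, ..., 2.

Take the total order a < b < c < d < e < f < g < h < i < j on the vertex set. Then K (dimension 2) consists of the simplices:

  0-simplices (10): a, b, c, d, e, f, g, h, i, j
  1-simplices (30): ab, ad, af, ag, ah, ai, aj, bc, be, bf, bi, bj, cd, ce, cf, ci, cj, dg, dh, di, dj, ef, eh, ei, ej, fg, fh, gh, hi, hj
  2-simplices (20): abf, abi, adg, adj, afg, ahi, ahj, bcf, bcj, bei, bej, cdi, cdj, cef, cei, dgh, dhi, efh, ehj, fgh

Hence C_0 ≅ Z^10, C_1 ≅ Z^30, C_2 ≅ Z^20.

∂_1: C_1 → C_0 is given by ∂[p,q] = [q] − [p].
This gives a 10×30 integer matrix of rank 9; reducing to Smith normal form yields diagonal entries (1,1,1,1,1,1,1,1,1).

Boundary ∂_2: C_2 → C_1 acts by ∂[p,q,r] = [q,r] − [p,r] + [p,q]. For instance
  ∂ehj = hj − ej + eh,
  ∂abi = bi − ai + ab.
The resulting 30×20 matrix has rank 20, and its Smith normal form has invariant factors (1,1,1,1,1,1,1,1,1,1,1,1,1,1,1,1,1,1,1,2).

Now H_k = ker ∂_k / im ∂_{k+1}, so:

  H_0: rank C_0 − rank ∂_1 = 10 − 9 = 1, and the invariant factors of ∂_1 are all 1, so H_0 = Z.
  H_1: rank ker ∂_1 − rank ∂_2 = (30 − 9) − 20 = 1, and ∂_2 has invariant factor 2 > 1, so H_1 = Z × Z/2.
  H_2: rank ker ∂_2 − rank ∂_3 = (20 − 20) − 0 = 0, and there is no ∂_3, so H_2 = 0.

As a check, the Euler characteristic is 10 − 30 + 20 = 0, which agrees with 1 − 1 + 0 = 0.
(K is a triangulation of the Klein bottle.)

H_0 ≅ Z,  H_1 ≅ Z × Z/2,  H_2 = 0.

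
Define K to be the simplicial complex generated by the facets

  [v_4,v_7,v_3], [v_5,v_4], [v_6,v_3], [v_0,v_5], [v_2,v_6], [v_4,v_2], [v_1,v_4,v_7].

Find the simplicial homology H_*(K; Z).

H_0 ≅ Z,  H_1 ≅ Z,  H_2 = 0.

Fix the vertex order v_0 < v_1 < v_2 < v_3 < v_4 < v_5 < v_6 < v_7 and write every simplex with vertices in increasing order. Then dim K = 2 and the simplices of K are:

  0-simplices (8): [v_0], [v_1], [v_2], [v_3], [v_4], [v_5], [v_6], [v_7]
  1-simplices (10): [v_0,v_5], [v_1,v_4], [v_1,v_7], [v_2,v_4], [v_2,v_6], [v_3,v_4], [v_3,v_6], [v_3,v_7], [v_4,v_5], [v_4,v_7]
  2-simplices (2): [v_1,v_4,v_7], [v_3,v_4,v_7]

so the chain groups are C_0 ≅ Z^8, C_1 ≅ Z^10, C_2 ≅ Z^2.

∂_1: C_1 → C_0 sends each edge [p,q] (with p < q) to q − p. For instance
  ∂[v_4,v_5] = [v_5] − [v_4].
This gives a 8×10 integer matrix of rank 7; reducing to Smith normal form yields diagonal entries (1,1,1,1,1,1,1).

The boundary map ∂_2: C_2 → C_1 sends each 2-simplex [p,q,r] to [q,r] − [p,r] + [p,q]. For instance
  ∂[v_1,v_4,v_7] = [v_4,v_7] − [v_1,v_7] + [v_1,v_4],
  ∂[v_3,v_4,v_7] = [v_4,v_7] − [v_3,v_7] + [v_3,v_4].
This gives a 10×2 integer matrix of rank 2; reducing to Smith normal form yields diagonal entries (1,1).

From H_k ≅ ker(∂_k) / im(∂_{k+1}) we obtain:

  H_0: rank C_0 − rank ∂_1 = 8 − 7 = 1, and the invariant factors of ∂_1 are all 1, so H_0 ≅ Z.
  H_1: rank ker ∂_1 − rank ∂_2 = (10 − 7) − 2 = 1, and the invariant factors of ∂_2 are all 1, so H_1 ≅ Z.
  H_2: rank ker ∂_2 − rank ∂_3 = (2 − 2) − 0 = 0, and there is no ∂_3, so H_2 ≅ 0.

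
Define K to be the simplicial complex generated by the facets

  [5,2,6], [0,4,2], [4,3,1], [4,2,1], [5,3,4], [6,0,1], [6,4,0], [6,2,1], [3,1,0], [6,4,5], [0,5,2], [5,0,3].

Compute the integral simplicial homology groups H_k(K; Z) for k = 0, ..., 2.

Fix the vertex order 0 < 1 < 2 < 3 < 4 < 5 < 6 and write every simplex with vertices in increasing order. Then dim K = 2 and the simplices of K are:

  0-simplices (7): [0], [1], [2], [3], [4], [5], [6]
  1-simplices (18): [0,1], [0,2], [0,3], [0,4], [0,5], [0,6], [1,2], [1,3], [1,4], [1,6], [2,4], [2,5], [2,6], [3,4], [3,5], [4,5], [4,6], [5,6]
  2-simplices (12): [0,1,3], [0,1,6], [0,2,4], [0,2,5], [0,3,5], [0,4,6], [1,2,4], [1,2,6], [1,3,4], [2,5,6], [3,4,5], [4,5,6]

Hence C_0 ≅ Z^7, C_1 ≅ Z^18, C_2 ≅ Z^12.

The boundary map ∂_1: C_1 → C_0 sends each edge [p,q] (with p < q) to q − p. For instance
  ∂[0,1] = [1] − [0].
The 7×18 boundary matrix has rank 6 and Smith normal form diag(1,1,1,1,1,1).

∂_2: C_2 → C_1 acts by ∂[p,q,r] = [q,r] − [p,r] + [p,q]. For instance
  ∂[4,5,6] = [5,6] − [4,6] + [4,5],
  ∂[1,3,4] = [3,4] − [1,4] + [1,3].
This gives a 18×12 integer matrix of rank 12; reducing to Smith normal form yields diagonal entries (1,1,1,1,1,1,1,1,1,1,1,2).

Computing H_k = (kernel of ∂_k) / (image of ∂_{k+1}):

  H_0: rank C_0 − rank ∂_1 = 7 − 6 = 1, and the invariant factors of ∂_1 are all 1, so H_0 ≅ Z.
  H_1: rank ker ∂_1 − rank ∂_2 = (18 − 6) − 12 = 0, and ∂_2 has invariant factor 2 > 1, so H_1 ≅ Z_2.
  H_2: rank ker ∂_2 − rank ∂_3 = (12 − 12) − 0 = 0, and there is no ∂_3, so H_2 ≅ 0.

As a check, the Euler characteristic is 7 − 18 + 12 = 1, which agrees with 1 − 0 + 0 = 1.

H_0 ≅ Z,  H_1 ≅ Z_2,  H_2 = 0.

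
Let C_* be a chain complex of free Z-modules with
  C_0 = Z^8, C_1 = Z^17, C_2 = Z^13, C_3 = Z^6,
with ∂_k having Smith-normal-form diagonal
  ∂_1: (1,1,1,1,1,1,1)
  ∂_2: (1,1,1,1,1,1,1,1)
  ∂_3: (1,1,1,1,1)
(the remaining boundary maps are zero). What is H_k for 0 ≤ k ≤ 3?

H_0 = Z,  H_1 = Z^2,  H_2 = 0,  H_3 = Z.

H_0: b_0 = 8 − 0 − 7 = 1; torsion from ∂_1 factors > 1: none. So H_0 = Z.
H_1: b_1 = 17 − 7 − 8 = 2; torsion from ∂_2 factors > 1: none. So H_1 = Z^2.
H_2: b_2 = 13 − 8 − 5 = 0; torsion from ∂_3 factors > 1: none. So H_2 = 0.
H_3: b_3 = 6 − 5 − 0 = 1; torsion from ∂_4 factors > 1: none. So H_3 = Z.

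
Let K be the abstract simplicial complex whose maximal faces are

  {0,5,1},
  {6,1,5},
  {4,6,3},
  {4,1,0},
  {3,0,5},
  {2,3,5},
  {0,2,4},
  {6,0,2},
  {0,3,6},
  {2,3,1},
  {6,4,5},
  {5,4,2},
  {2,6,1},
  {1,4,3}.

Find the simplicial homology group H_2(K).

H_2 ≅ Z.

Take the total order 0 < 1 < 2 < 3 < 4 < 5 < 6 on the vertex set. Then K (dimension 2) consists of the simplices:

  0-simplices (7): [0], [1], [2], [3], [4], [5], [6]
  1-simplices (21): [0,1], [0,2], [0,3], [0,4], [0,5], [0,6], [1,2], [1,3], [1,4], [1,5], [1,6], [2,3], [2,4], [2,5], [2,6], [3,4], [3,5], [3,6], [4,5], [4,6], [5,6]
  2-simplices (14): [0,1,4], [0,1,5], [0,2,4], [0,2,6], [0,3,5], [0,3,6], [1,2,3], [1,2,6], [1,3,4], [1,5,6], [2,3,5], [2,4,5], [3,4,6], [4,5,6]

so the chain groups are C_0 ≅ Z^7, C_1 ≅ Z^21, C_2 ≅ Z^14.

Boundary ∂_1: C_1 → C_0 is given by ∂[p,q] = [q] − [p]. For instance
  ∂[0,5] = [5] − [0].
The 7×21 boundary matrix has rank 6 and Smith normal form diag(1,1,1,1,1,1).

The boundary map ∂_2: C_2 → C_1 acts by ∂[p,q,r] = [q,r] − [p,r] + [p,q]. For instance
  ∂[3,4,6] = [4,6] − [3,6] + [3,4],
  ∂[0,3,5] = [3,5] − [0,5] + [0,3].
The resulting 21×14 matrix has rank 13, and its Smith normal form has invariant factors (1,1,1,1,1,1,1,1,1,1,1,1,1).

Reading off H_k = ker ∂_k / im ∂_{k+1}:

  H_2: rank ker ∂_2 − rank ∂_3 = (14 − 13) − 0 = 1, and there is no ∂_3, so H_2 = Z.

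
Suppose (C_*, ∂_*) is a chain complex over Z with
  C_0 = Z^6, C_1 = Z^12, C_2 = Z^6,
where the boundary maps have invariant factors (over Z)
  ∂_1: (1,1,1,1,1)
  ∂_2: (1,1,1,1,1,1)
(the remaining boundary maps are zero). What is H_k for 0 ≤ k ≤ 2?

H_0 = Z,  H_1 = Z,  H_2 = 0.

H_0: b_0 = 6 − 0 − 5 = 1; torsion from ∂_1 factors > 1: none. So H_0 = Z.
H_1: b_1 = 12 − 5 − 6 = 1; torsion from ∂_2 factors > 1: none. So H_1 = Z.
H_2: b_2 = 6 − 6 − 0 = 0; torsion from ∂_3 factors > 1: none. So H_2 = 0.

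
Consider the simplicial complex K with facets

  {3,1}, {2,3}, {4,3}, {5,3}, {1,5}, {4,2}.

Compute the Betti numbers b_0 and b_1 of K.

b_0 = 1, b_1 = 2.

Fix the vertex order 1 < 2 < 3 < 4 < 5 and write every simplex with vertices in increasing order. Then dim K = 1 and the simplices of K are:

  0-simplices (5): [1], [2], [3], [4], [5]
  1-simplices (6): [1,3], [1,5], [2,3], [2,4], [3,4], [3,5]

Hence C_0 ≅ Z^5, C_1 ≅ Z^6.

Boundary ∂_1: C_1 → C_0 maps an edge to its endpoints' difference, ∂[p,q] = q − p. For instance
  ∂[2,3] = [3] − [2].
The 5×6 boundary matrix has rank 4 and Smith normal form diag(1,1,1,1).

Now H_k = ker ∂_k / im ∂_{k+1}, so:

  H_0: rank C_0 − rank ∂_1 = 5 − 4 = 1, and the invariant factors of ∂_1 are all 1, so H_0 ≅ Z.
  H_1: rank ker ∂_1 − rank ∂_2 = (6 − 4) − 0 = 2, and there is no ∂_2, so H_1 ≅ Z^2.

As a check, the Euler characteristic is 5 − 6 = -1, which agrees with 1 − 2 = -1.

Hence the Betti numbers are b_0 = 1, b_1 = 2.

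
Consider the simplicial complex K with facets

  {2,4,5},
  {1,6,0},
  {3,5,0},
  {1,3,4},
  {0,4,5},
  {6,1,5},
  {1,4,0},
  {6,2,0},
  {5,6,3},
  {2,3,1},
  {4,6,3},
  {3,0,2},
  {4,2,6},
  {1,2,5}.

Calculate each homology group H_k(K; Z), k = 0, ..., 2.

Fix the vertex order 0 < 1 < 2 < 3 < 4 < 5 < 6 and write every simplex with vertices in increasing order. Then dim K = 2 and the simplices of K are:

  0-simplices (7): [0], [1], [2], [3], [4], [5], [6]
  1-simplices (21): [0,1], [0,2], [0,3], [0,4], [0,5], [0,6], [1,2], [1,3], [1,4], [1,5], [1,6], [2,3], [2,4], [2,5], [2,6], [3,4], [3,5], [3,6], [4,5], [4,6], [5,6]
  2-simplices (14): [0,1,4], [0,1,6], [0,2,3], [0,2,6], [0,3,5], [0,4,5], [1,2,3], [1,2,5], [1,3,4], [1,5,6], [2,4,5], [2,4,6], [3,4,6], [3,5,6]

giving chain groups C_0 ≅ Z^7, C_1 ≅ Z^21, C_2 ≅ Z^14.

Boundary ∂_1: C_1 → C_0 maps an edge to its endpoints' difference, ∂[p,q] = q − p.
This gives a 7×21 integer matrix of rank 6; reducing to Smith normal form yields diagonal entries (1,1,1,1,1,1).

Boundary ∂_2: C_2 → C_1 sends each 2-simplex [p,q,r] to [q,r] − [p,r] + [p,q]. For instance
  ∂[3,5,6] = [5,6] − [3,6] + [3,5],
  ∂[0,1,6] = [1,6] − [0,6] + [0,1].
This gives a 21×14 integer matrix of rank 13; reducing to Smith normal form yields diagonal entries (1,1,1,1,1,1,1,1,1,1,1,1,1).

From H_k ≅ ker(∂_k) / im(∂_{k+1}) we obtain:

  H_0: rank C_0 − rank ∂_1 = 7 − 6 = 1, and the invariant factors of ∂_1 are all 1, so H_0 ≅ Z.
  H_1: rank ker ∂_1 − rank ∂_2 = (21 − 6) − 13 = 2, and the invariant factors of ∂_2 are all 1, so H_1 ≅ Z^2.
  H_2: rank ker ∂_2 − rank ∂_3 = (14 − 13) − 0 = 1, and there is no ∂_3, so H_2 ≅ Z.

(K is a triangulation of the torus T^2.)

H_0 ≅ Z,  H_1 ≅ Z^2,  H_2 ≅ Z.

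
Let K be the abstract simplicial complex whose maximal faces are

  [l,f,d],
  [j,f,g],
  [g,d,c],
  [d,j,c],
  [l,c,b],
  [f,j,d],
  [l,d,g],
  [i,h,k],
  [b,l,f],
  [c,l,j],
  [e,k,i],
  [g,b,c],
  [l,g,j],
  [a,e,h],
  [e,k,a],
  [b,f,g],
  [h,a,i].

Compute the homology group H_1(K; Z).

H_1 ≅ Z ⊕ Z/2Z.

We work with the vertex ordering a < b < c < d < e < f < g < h < i < j < k < l. The simplices of K, each written with vertices in increasing order, are:

  0-simplices (12): a, b, c, d, e, f, g, h, i, j, k, l
  1-simplices (28): ae, ah, ai, ak, bc, bf, bg, bl, cd, cg, cj, cl, df, dg, dj, dl, eh, ei, ek, fg, fj, fl, gj, gl, hi, hk, ik, jl
  2-simplices (17): aeh, aek, ahi, bcg, bcl, bfg, bfl, cdg, cdj, cjl, dfj, dfl, dgl, eik, fgj, gjl, hik

Hence C_0 ≅ Z^12, C_1 ≅ Z^28, C_2 ≅ Z^17.

∂_1: C_1 → C_0 sends each edge [p,q] (with p < q) to q − p. For instance
  ∂ai = i − a.
The resulting 12×28 matrix has rank 10, and its Smith normal form has invariant factors (1,1,1,1,1,1,1,1,1,1).

∂_2: C_2 → C_1 acts by ∂[p,q,r] = [q,r] − [p,r] + [p,q]. For instance
  ∂aek = ek − ak + ae,
  ∂bcl = cl − bl + bc.
The 28×17 boundary matrix has rank 17 and Smith normal form diag(1,1,1,1,1,1,1,1,1,1,1,1,1,1,1,1,2).

Reading off H_k = ker ∂_k / im ∂_{k+1}:

  H_1: rank ker ∂_1 − rank ∂_2 = (28 − 10) − 17 = 1, and ∂_2 has invariant factor 2 > 1, so H_1 = Z ⊕ Z/2Z.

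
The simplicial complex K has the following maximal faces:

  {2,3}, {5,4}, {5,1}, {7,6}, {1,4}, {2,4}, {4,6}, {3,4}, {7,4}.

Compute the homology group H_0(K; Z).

H_0 ≅ Z.

We work with the vertex ordering 1 < 2 < 3 < 4 < 5 < 6 < 7. The simplices of K, each written with vertices in increasing order, are:

  0-simplices (7): [1], [2], [3], [4], [5], [6], [7]
  1-simplices (9): [1,4], [1,5], [2,3], [2,4], [3,4], [4,5], [4,6], [4,7], [6,7]

so the chain groups are C_0 ≅ Z^7, C_1 ≅ Z^9.

Boundary ∂_1: C_1 → C_0 is given by ∂[p,q] = [q] − [p]. For instance
  ∂[1,4] = [4] − [1].
The resulting 7×9 matrix has rank 6, and its Smith normal form has invariant factors (1,1,1,1,1,1).

Computing H_k = (kernel of ∂_k) / (image of ∂_{k+1}):

  H_0: rank C_0 − rank ∂_1 = 7 − 6 = 1, and the invariant factors of ∂_1 are all 1, so H_0 ≅ Z.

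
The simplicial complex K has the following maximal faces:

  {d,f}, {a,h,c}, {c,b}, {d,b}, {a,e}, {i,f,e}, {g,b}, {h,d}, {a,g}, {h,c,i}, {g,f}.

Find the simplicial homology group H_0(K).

H_0 ≅ Z.

Take the total order a < b < c < d < e < f < g < h < i on the vertex set. Then K (dimension 2) consists of the simplices:

  0-simplices (9): a, b, c, d, e, f, g, h, i
  1-simplices (16): ac, ae, ag, ah, bc, bd, bg, ch, ci, df, dh, ef, ei, fg, fi, hi
  2-simplices (3): ach, chi, efi

Hence C_0 ≅ Z^9, C_1 ≅ Z^16, C_2 ≅ Z^3.

Boundary ∂_1: C_1 → C_0 is given by ∂[p,q] = [q] − [p].
The 9×16 boundary matrix has rank 8 and Smith normal form diag(1,1,1,1,1,1,1,1).

Boundary ∂_2: C_2 → C_1 sends each 2-simplex [p,q,r] to [q,r] − [p,r] + [p,q]. For instance
  ∂efi = fi − ei + ef,
  ∂chi = hi − ci + ch.
The resulting 16×3 matrix has rank 3, and its Smith normal form has invariant factors (1,1,1).

From H_k ≅ ker(∂_k) / im(∂_{k+1}) we obtain:

  H_0: rank C_0 − rank ∂_1 = 9 − 8 = 1, and the invariant factors of ∂_1 are all 1, so H_0 ≅ Z.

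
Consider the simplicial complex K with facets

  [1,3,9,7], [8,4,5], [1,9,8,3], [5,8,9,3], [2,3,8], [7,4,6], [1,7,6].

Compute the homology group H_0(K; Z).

H_0 ≅ Z.

We work with the vertex ordering 1 < 2 < 3 < 4 < 5 < 6 < 7 < 8 < 9. The simplices of K, each written with vertices in increasing order, are:

  0-simplices (9): [1], [2], [3], [4], [5], [6], [7], [8], [9]
  1-simplices (20): [1,3], [1,6], [1,7], [1,8], [1,9], [2,3], [2,8], [3,5], [3,7], [3,8], [3,9], [4,5], [4,6], [4,7], [4,8], [5,8], [5,9], [6,7], [7,9], [8,9]
  2-simplices (14): [1,3,7], [1,3,8], [1,3,9], [1,6,7], [1,7,9], [1,8,9], [2,3,8], [3,5,8], [3,5,9], [3,7,9], [3,8,9], [4,5,8], [4,6,7], [5,8,9]
  3-simplices (3): [1,3,7,9], [1,3,8,9], [3,5,8,9]

giving chain groups C_0 ≅ Z^9, C_1 ≅ Z^20, C_2 ≅ Z^14, C_3 ≅ Z^3.

Boundary ∂_1: C_1 → C_0 maps an edge to its endpoints' difference, ∂[p,q] = q − p. For instance
  ∂[1,3] = [3] − [1].
As a 9×20 matrix over Z this has rank 8, with invariant factors (1,1,1,1,1,1,1,1).

The boundary map ∂_2: C_2 → C_1 acts by ∂[p,q,r] = [q,r] − [p,r] + [p,q]. For instance
  ∂[3,7,9] = [7,9] − [3,9] + [3,7],
  ∂[1,3,7] = [3,7] − [1,7] + [1,3].
This gives a 20×14 integer matrix of rank 11; reducing to Smith normal form yields diagonal entries (1,1,1,1,1,1,1,1,1,1,1).

Boundary ∂_3: C_3 → C_2 sends each 3-simplex σ to the alternating sum Σ_i (−1)^i (σ with its i-th vertex removed). For instance
  ∂[3,5,8,9] = [5,8,9] − [3,8,9] + [3,5,9] − [3,5,8],
  ∂[1,3,7,9] = [3,7,9] − [1,7,9] + [1,3,9] − [1,3,7].
The 14×3 boundary matrix has rank 3 and Smith normal form diag(1,1,1).

Now H_k = ker ∂_k / im ∂_{k+1}, so:

  H_0: rank C_0 − rank ∂_1 = 9 − 8 = 1, and the invariant factors of ∂_1 are all 1, so H_0 = Z.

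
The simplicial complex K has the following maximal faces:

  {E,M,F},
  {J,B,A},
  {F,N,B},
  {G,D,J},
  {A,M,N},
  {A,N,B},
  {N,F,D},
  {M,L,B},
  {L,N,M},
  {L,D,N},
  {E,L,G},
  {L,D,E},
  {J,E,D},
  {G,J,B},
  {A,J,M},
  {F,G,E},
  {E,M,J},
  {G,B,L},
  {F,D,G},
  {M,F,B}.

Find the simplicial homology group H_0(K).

H_0 = Z.

We work with the vertex ordering A < B < D < E < F < G < J < L < M < N. The simplices of K, each written with vertices in increasing order, are:

  0-simplices (10): A, B, D, E, F, G, J, L, M, N
  1-simplices (30): AB, AJ, AM, AN, BF, BG, BJ, BL, BM, BN, DE, DF, DG, DJ, DL, DN, EF, EG, EJ, EL, EM, FG, FM, FN, GJ, GL, JM, LM, LN, MN
  2-simplices (20): ABJ, ABN, AJM, AMN, BFM, BFN, BGJ, BGL, BLM, DEJ, DEL, DFG, DFN, DGJ, DLN, EFG, EFM, EGL, EJM, LMN

so the chain groups are C_0 ≅ Z^10, C_1 ≅ Z^30, C_2 ≅ Z^20.

Boundary ∂_1: C_1 → C_0 is given by ∂[p,q] = [q] − [p]. For instance
  ∂BF = F − B.
This gives a 10×30 integer matrix of rank 9; reducing to Smith normal form yields diagonal entries (1,1,1,1,1,1,1,1,1).

∂_2: C_2 → C_1 acts by ∂[p,q,r] = [q,r] − [p,r] + [p,q]. For instance
  ∂DEJ = EJ − DJ + DE,
  ∂BFM = FM − BM + BF.
This gives a 30×20 integer matrix of rank 20; reducing to Smith normal form yields diagonal entries (1,1,1,1,1,1,1,1,1,1,1,1,1,1,1,1,1,1,1,2).

Reading off H_k = ker ∂_k / im ∂_{k+1}:

  H_0: rank C_0 − rank ∂_1 = 10 − 9 = 1, and the invariant factors of ∂_1 are all 1, so H_0 ≅ Z.

(K is a triangulation of the Klein bottle.)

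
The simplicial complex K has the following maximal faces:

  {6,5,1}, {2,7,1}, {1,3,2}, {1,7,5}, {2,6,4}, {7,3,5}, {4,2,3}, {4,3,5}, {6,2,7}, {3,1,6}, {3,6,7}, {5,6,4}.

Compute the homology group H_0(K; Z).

H_0 = Z.

K has 7 vertices, 18 edges, 12 triangles.
rank ∂_0 = 0, rank ∂_1 = 6 ⇒ b_0 = 7 − 0 − 6 = 1; all invariant factors of ∂_1 are 1 so no torsion. So H_0 = Z.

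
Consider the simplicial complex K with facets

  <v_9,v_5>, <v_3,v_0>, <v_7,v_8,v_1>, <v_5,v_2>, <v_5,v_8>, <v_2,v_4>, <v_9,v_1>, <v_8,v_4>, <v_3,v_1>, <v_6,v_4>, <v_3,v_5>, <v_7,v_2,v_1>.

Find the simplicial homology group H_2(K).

Fix the vertex order v_0 < v_1 < v_2 < v_3 < v_4 < v_5 < v_6 < v_7 < v_8 < v_9 and write every simplex with vertices in increasing order. Then dim K = 2 and the simplices of K are:

  0-simplices (10): [v_0], [v_1], [v_2], [v_3], [v_4], [v_5], [v_6], [v_7], [v_8], [v_9]
  1-simplices (15): (15 of them)
  2-simplices (2): [v_1,v_2,v_7], [v_1,v_7,v_8]

so the chain groups are C_0 ≅ Z^10, C_1 ≅ Z^15, C_2 ≅ Z^2.

Boundary ∂_1: C_1 → C_0 maps an edge to its endpoints' difference, ∂[p,q] = q − p. For instance
  ∂[v_2,v_5] = [v_5] − [v_2].
As a 10×15 matrix over Z this has rank 9, with invariant factors (1,1,1,1,1,1,1,1,1).

The boundary map ∂_2: C_2 → C_1 acts by ∂[p,q,r] = [q,r] − [p,r] + [p,q]. For instance
  ∂[v_1,v_7,v_8] = [v_7,v_8] − [v_1,v_8] + [v_1,v_7],
  ∂[v_1,v_2,v_7] = [v_2,v_7] − [v_1,v_7] + [v_1,v_2].
As a 15×2 matrix over Z this has rank 2, with invariant factors (1,1).

Reading off H_k = ker ∂_k / im ∂_{k+1}:

  H_2: rank ker ∂_2 − rank ∂_3 = (2 − 2) − 0 = 0, and there is no ∂_3, so H_2 = 0.

H_2 ≅ 0.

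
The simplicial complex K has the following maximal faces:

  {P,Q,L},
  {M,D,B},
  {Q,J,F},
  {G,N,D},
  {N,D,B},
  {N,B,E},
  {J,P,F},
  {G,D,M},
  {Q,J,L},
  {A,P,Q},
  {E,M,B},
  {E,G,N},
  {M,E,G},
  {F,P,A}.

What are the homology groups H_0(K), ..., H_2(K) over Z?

H_0 ≅ Z^2,  H_1 ≅ Z,  H_2 ≅ Z.

Take the total order A < B < D < E < F < G < J < L < M < N < P < Q on the vertex set. Then K (dimension 2) consists of the simplices:

  0-simplices (12): A, B, D, E, F, G, J, L, M, N, P, Q
  1-simplices (24): AF, AP, AQ, BD, BE, BM, BN, DG, DM, DN, EG, EM, EN, FJ, FP, FQ, GM, GN, JL, JP, JQ, LP, LQ, PQ
  2-simplices (14): AFP, APQ, BDM, BDN, BEM, BEN, DGM, DGN, EGM, EGN, FJP, FJQ, JLQ, LPQ

giving chain groups C_0 ≅ Z^12, C_1 ≅ Z^24, C_2 ≅ Z^14.

Boundary ∂_1: C_1 → C_0 maps an edge to its endpoints' difference, ∂[p,q] = q − p.
The resulting 12×24 matrix has rank 10, and its Smith normal form has invariant factors (1,1,1,1,1,1,1,1,1,1).

Boundary ∂_2: C_2 → C_1 sends each 2-simplex [p,q,r] to [q,r] − [p,r] + [p,q]. For instance
  ∂FJP = JP − FP + FJ,
  ∂AFP = FP − AP + AF.
The 24×14 boundary matrix has rank 13 and Smith normal form diag(1,1,1,1,1,1,1,1,1,1,1,1,1).

Reading off H_k = ker ∂_k / im ∂_{k+1}:

  H_0: rank C_0 − rank ∂_1 = 12 − 10 = 2, and the invariant factors of ∂_1 are all 1, so H_0 ≅ Z^2.
  H_1: rank ker ∂_1 − rank ∂_2 = (24 − 10) − 13 = 1, and the invariant factors of ∂_2 are all 1, so H_1 ≅ Z.
  H_2: rank ker ∂_2 − rank ∂_3 = (14 − 13) − 0 = 1, and there is no ∂_3, so H_2 ≅ Z.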